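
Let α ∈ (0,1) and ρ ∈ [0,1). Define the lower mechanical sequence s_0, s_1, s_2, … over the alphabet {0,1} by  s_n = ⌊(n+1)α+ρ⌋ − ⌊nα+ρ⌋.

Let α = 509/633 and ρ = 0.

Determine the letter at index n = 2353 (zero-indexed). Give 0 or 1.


0

(n+1)α + ρ = (2354·509) / 633 = 1198186/633
nα + ρ     = (2353·509) / 633 = 1197677/633
⌊1198186/633⌋ = 1892,  ⌊1197677/633⌋ = 1892
s_{2353} = 1892 − 1892 = 0


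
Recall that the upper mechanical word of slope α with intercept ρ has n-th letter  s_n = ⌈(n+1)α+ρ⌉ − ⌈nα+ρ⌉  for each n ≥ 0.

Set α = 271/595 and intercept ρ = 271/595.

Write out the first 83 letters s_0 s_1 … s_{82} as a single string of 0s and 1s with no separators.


n=0: ⌈(1·271+271)/595⌉ − ⌈(0·271+271)/595⌉ = ⌈542/595⌉ − ⌈271/595⌉ = 1 − 1 = 0
n=1: ⌈(2·271+271)/595⌉ − ⌈(1·271+271)/595⌉ = ⌈813/595⌉ − ⌈542/595⌉ = 2 − 1 = 1
n=2: ⌈(3·271+271)/595⌉ − ⌈(2·271+271)/595⌉ = ⌈1084/595⌉ − ⌈813/595⌉ = 2 − 2 = 0
n=3: ⌈(4·271+271)/595⌉ − ⌈(3·271+271)/595⌉ = ⌈1355/595⌉ − ⌈1084/595⌉ = 3 − 2 = 1
n=4: ⌈(5·271+271)/595⌉ − ⌈(4·271+271)/595⌉ = ⌈1626/595⌉ − ⌈1355/595⌉ = 3 − 3 = 0
n=5: ⌈(6·271+271)/595⌉ − ⌈(5·271+271)/595⌉ = ⌈1897/595⌉ − ⌈1626/595⌉ = 4 − 3 = 1
n=6: ⌈(7·271+271)/595⌉ − ⌈(6·271+271)/595⌉ = ⌈2168/595⌉ − ⌈1897/595⌉ = 4 − 4 = 0
n=7: ⌈(8·271+271)/595⌉ − ⌈(7·271+271)/595⌉ = ⌈2439/595⌉ − ⌈2168/595⌉ = 5 − 4 = 1
n=8: ⌈(9·271+271)/595⌉ − ⌈(8·271+271)/595⌉ = ⌈2710/595⌉ − ⌈2439/595⌉ = 5 − 5 = 0
n=9: ⌈(10·271+271)/595⌉ − ⌈(9·271+271)/595⌉ = ⌈2981/595⌉ − ⌈2710/595⌉ = 6 − 5 = 1
n=10: ⌈(11·271+271)/595⌉ − ⌈(10·271+271)/595⌉ = ⌈3252/595⌉ − ⌈2981/595⌉ = 6 − 6 = 0
n=11: ⌈(12·271+271)/595⌉ − ⌈(11·271+271)/595⌉ = ⌈3523/595⌉ − ⌈3252/595⌉ = 6 − 6 = 0
n=12: ⌈(13·271+271)/595⌉ − ⌈(12·271+271)/595⌉ = ⌈3794/595⌉ − ⌈3523/595⌉ = 7 − 6 = 1
n=13: ⌈(14·271+271)/595⌉ − ⌈(13·271+271)/595⌉ = ⌈4065/595⌉ − ⌈3794/595⌉ = 7 − 7 = 0
n=14: ⌈(15·271+271)/595⌉ − ⌈(14·271+271)/595⌉ = ⌈4336/595⌉ − ⌈4065/595⌉ = 8 − 7 = 1
n=15: ⌈(16·271+271)/595⌉ − ⌈(15·271+271)/595⌉ = ⌈4607/595⌉ − ⌈4336/595⌉ = 8 − 8 = 0
n=16: ⌈(17·271+271)/595⌉ − ⌈(16·271+271)/595⌉ = ⌈4878/595⌉ − ⌈4607/595⌉ = 9 − 8 = 1
n=17: ⌈(18·271+271)/595⌉ − ⌈(17·271+271)/595⌉ = ⌈5149/595⌉ − ⌈4878/595⌉ = 9 − 9 = 0
n=18: ⌈(19·271+271)/595⌉ − ⌈(18·271+271)/595⌉ = ⌈5420/595⌉ − ⌈5149/595⌉ = 10 − 9 = 1
n=19: ⌈(20·271+271)/595⌉ − ⌈(19·271+271)/595⌉ = ⌈5691/595⌉ − ⌈5420/595⌉ = 10 − 10 = 0
n=20: ⌈(21·271+271)/595⌉ − ⌈(20·271+271)/595⌉ = ⌈5962/595⌉ − ⌈5691/595⌉ = 11 − 10 = 1
n=21: ⌈(22·271+271)/595⌉ − ⌈(21·271+271)/595⌉ = ⌈6233/595⌉ − ⌈5962/595⌉ = 11 − 11 = 0
n=22: ⌈(23·271+271)/595⌉ − ⌈(22·271+271)/595⌉ = ⌈6504/595⌉ − ⌈6233/595⌉ = 11 − 11 = 0
n=23: ⌈(24·271+271)/595⌉ − ⌈(23·271+271)/595⌉ = ⌈6775/595⌉ − ⌈6504/595⌉ = 12 − 11 = 1
n=24: ⌈(25·271+271)/595⌉ − ⌈(24·271+271)/595⌉ = ⌈7046/595⌉ − ⌈6775/595⌉ = 12 − 12 = 0
n=25: ⌈(26·271+271)/595⌉ − ⌈(25·271+271)/595⌉ = ⌈7317/595⌉ − ⌈7046/595⌉ = 13 − 12 = 1
n=26: ⌈(27·271+271)/595⌉ − ⌈(26·271+271)/595⌉ = ⌈7588/595⌉ − ⌈7317/595⌉ = 13 − 13 = 0
n=27: ⌈(28·271+271)/595⌉ − ⌈(27·271+271)/595⌉ = ⌈7859/595⌉ − ⌈7588/595⌉ = 14 − 13 = 1
n=28: ⌈(29·271+271)/595⌉ − ⌈(28·271+271)/595⌉ = ⌈8130/595⌉ − ⌈7859/595⌉ = 14 − 14 = 0
n=29: ⌈(30·271+271)/595⌉ − ⌈(29·271+271)/595⌉ = ⌈8401/595⌉ − ⌈8130/595⌉ = 15 − 14 = 1
n=30: ⌈(31·271+271)/595⌉ − ⌈(30·271+271)/595⌉ = ⌈8672/595⌉ − ⌈8401/595⌉ = 15 − 15 = 0
n=31: ⌈(32·271+271)/595⌉ − ⌈(31·271+271)/595⌉ = ⌈8943/595⌉ − ⌈8672/595⌉ = 16 − 15 = 1
n=32: ⌈(33·271+271)/595⌉ − ⌈(32·271+271)/595⌉ = ⌈9214/595⌉ − ⌈8943/595⌉ = 16 − 16 = 0
n=33: ⌈(34·271+271)/595⌉ − ⌈(33·271+271)/595⌉ = ⌈9485/595⌉ − ⌈9214/595⌉ = 16 − 16 = 0
n=34: ⌈(35·271+271)/595⌉ − ⌈(34·271+271)/595⌉ = ⌈9756/595⌉ − ⌈9485/595⌉ = 17 − 16 = 1
n=35: ⌈(36·271+271)/595⌉ − ⌈(35·271+271)/595⌉ = ⌈10027/595⌉ − ⌈9756/595⌉ = 17 − 17 = 0
n=36: ⌈(37·271+271)/595⌉ − ⌈(36·271+271)/595⌉ = ⌈10298/595⌉ − ⌈10027/595⌉ = 18 − 17 = 1
n=37: ⌈(38·271+271)/595⌉ − ⌈(37·271+271)/595⌉ = ⌈10569/595⌉ − ⌈10298/595⌉ = 18 − 18 = 0
n=38: ⌈(39·271+271)/595⌉ − ⌈(38·271+271)/595⌉ = ⌈10840/595⌉ − ⌈10569/595⌉ = 19 − 18 = 1
n=39: ⌈(40·271+271)/595⌉ − ⌈(39·271+271)/595⌉ = ⌈11111/595⌉ − ⌈10840/595⌉ = 19 − 19 = 0
n=40: ⌈(41·271+271)/595⌉ − ⌈(40·271+271)/595⌉ = ⌈11382/595⌉ − ⌈11111/595⌉ = 20 − 19 = 1
n=41: ⌈(42·271+271)/595⌉ − ⌈(41·271+271)/595⌉ = ⌈11653/595⌉ − ⌈11382/595⌉ = 20 − 20 = 0
n=42: ⌈(43·271+271)/595⌉ − ⌈(42·271+271)/595⌉ = ⌈11924/595⌉ − ⌈11653/595⌉ = 21 − 20 = 1
n=43: ⌈(44·271+271)/595⌉ − ⌈(43·271+271)/595⌉ = ⌈12195/595⌉ − ⌈11924/595⌉ = 21 − 21 = 0
n=44: ⌈(45·271+271)/595⌉ − ⌈(44·271+271)/595⌉ = ⌈12466/595⌉ − ⌈12195/595⌉ = 21 − 21 = 0
n=45: ⌈(46·271+271)/595⌉ − ⌈(45·271+271)/595⌉ = ⌈12737/595⌉ − ⌈12466/595⌉ = 22 − 21 = 1
n=46: ⌈(47·271+271)/595⌉ − ⌈(46·271+271)/595⌉ = ⌈13008/595⌉ − ⌈12737/595⌉ = 22 − 22 = 0
n=47: ⌈(48·271+271)/595⌉ − ⌈(47·271+271)/595⌉ = ⌈13279/595⌉ − ⌈13008/595⌉ = 23 − 22 = 1
n=48: ⌈(49·271+271)/595⌉ − ⌈(48·271+271)/595⌉ = ⌈13550/595⌉ − ⌈13279/595⌉ = 23 − 23 = 0
n=49: ⌈(50·271+271)/595⌉ − ⌈(49·271+271)/595⌉ = ⌈13821/595⌉ − ⌈13550/595⌉ = 24 − 23 = 1
n=50: ⌈(51·271+271)/595⌉ − ⌈(50·271+271)/595⌉ = ⌈14092/595⌉ − ⌈13821/595⌉ = 24 − 24 = 0
n=51: ⌈(52·271+271)/595⌉ − ⌈(51·271+271)/595⌉ = ⌈14363/595⌉ − ⌈14092/595⌉ = 25 − 24 = 1
n=52: ⌈(53·271+271)/595⌉ − ⌈(52·271+271)/595⌉ = ⌈14634/595⌉ − ⌈14363/595⌉ = 25 − 25 = 0
n=53: ⌈(54·271+271)/595⌉ − ⌈(53·271+271)/595⌉ = ⌈14905/595⌉ − ⌈14634/595⌉ = 26 − 25 = 1
n=54: ⌈(55·271+271)/595⌉ − ⌈(54·271+271)/595⌉ = ⌈15176/595⌉ − ⌈14905/595⌉ = 26 − 26 = 0
n=55: ⌈(56·271+271)/595⌉ − ⌈(55·271+271)/595⌉ = ⌈15447/595⌉ − ⌈15176/595⌉ = 26 − 26 = 0
n=56: ⌈(57·271+271)/595⌉ − ⌈(56·271+271)/595⌉ = ⌈15718/595⌉ − ⌈15447/595⌉ = 27 − 26 = 1
n=57: ⌈(58·271+271)/595⌉ − ⌈(57·271+271)/595⌉ = ⌈15989/595⌉ − ⌈15718/595⌉ = 27 − 27 = 0
n=58: ⌈(59·271+271)/595⌉ − ⌈(58·271+271)/595⌉ = ⌈16260/595⌉ − ⌈15989/595⌉ = 28 − 27 = 1
n=59: ⌈(60·271+271)/595⌉ − ⌈(59·271+271)/595⌉ = ⌈16531/595⌉ − ⌈16260/595⌉ = 28 − 28 = 0
n=60: ⌈(61·271+271)/595⌉ − ⌈(60·271+271)/595⌉ = ⌈16802/595⌉ − ⌈16531/595⌉ = 29 − 28 = 1
n=61: ⌈(62·271+271)/595⌉ − ⌈(61·271+271)/595⌉ = ⌈17073/595⌉ − ⌈16802/595⌉ = 29 − 29 = 0
n=62: ⌈(63·271+271)/595⌉ − ⌈(62·271+271)/595⌉ = ⌈17344/595⌉ − ⌈17073/595⌉ = 30 − 29 = 1
n=63: ⌈(64·271+271)/595⌉ − ⌈(63·271+271)/595⌉ = ⌈17615/595⌉ − ⌈17344/595⌉ = 30 − 30 = 0
n=64: ⌈(65·271+271)/595⌉ − ⌈(64·271+271)/595⌉ = ⌈17886/595⌉ − ⌈17615/595⌉ = 31 − 30 = 1
n=65: ⌈(66·271+271)/595⌉ − ⌈(65·271+271)/595⌉ = ⌈18157/595⌉ − ⌈17886/595⌉ = 31 − 31 = 0
n=66: ⌈(67·271+271)/595⌉ − ⌈(66·271+271)/595⌉ = ⌈18428/595⌉ − ⌈18157/595⌉ = 31 − 31 = 0
n=67: ⌈(68·271+271)/595⌉ − ⌈(67·271+271)/595⌉ = ⌈18699/595⌉ − ⌈18428/595⌉ = 32 − 31 = 1
n=68: ⌈(69·271+271)/595⌉ − ⌈(68·271+271)/595⌉ = ⌈18970/595⌉ − ⌈18699/595⌉ = 32 − 32 = 0
n=69: ⌈(70·271+271)/595⌉ − ⌈(69·271+271)/595⌉ = ⌈19241/595⌉ − ⌈18970/595⌉ = 33 − 32 = 1
n=70: ⌈(71·271+271)/595⌉ − ⌈(70·271+271)/595⌉ = ⌈19512/595⌉ − ⌈19241/595⌉ = 33 − 33 = 0
n=71: ⌈(72·271+271)/595⌉ − ⌈(71·271+271)/595⌉ = ⌈19783/595⌉ − ⌈19512/595⌉ = 34 − 33 = 1
n=72: ⌈(73·271+271)/595⌉ − ⌈(72·271+271)/595⌉ = ⌈20054/595⌉ − ⌈19783/595⌉ = 34 − 34 = 0
n=73: ⌈(74·271+271)/595⌉ − ⌈(73·271+271)/595⌉ = ⌈20325/595⌉ − ⌈20054/595⌉ = 35 − 34 = 1
n=74: ⌈(75·271+271)/595⌉ − ⌈(74·271+271)/595⌉ = ⌈20596/595⌉ − ⌈20325/595⌉ = 35 − 35 = 0
n=75: ⌈(76·271+271)/595⌉ − ⌈(75·271+271)/595⌉ = ⌈20867/595⌉ − ⌈20596/595⌉ = 36 − 35 = 1
n=76: ⌈(77·271+271)/595⌉ − ⌈(76·271+271)/595⌉ = ⌈21138/595⌉ − ⌈20867/595⌉ = 36 − 36 = 0
n=77: ⌈(78·271+271)/595⌉ − ⌈(77·271+271)/595⌉ = ⌈21409/595⌉ − ⌈21138/595⌉ = 36 − 36 = 0
n=78: ⌈(79·271+271)/595⌉ − ⌈(78·271+271)/595⌉ = ⌈21680/595⌉ − ⌈21409/595⌉ = 37 − 36 = 1
n=79: ⌈(80·271+271)/595⌉ − ⌈(79·271+271)/595⌉ = ⌈21951/595⌉ − ⌈21680/595⌉ = 37 − 37 = 0
n=80: ⌈(81·271+271)/595⌉ − ⌈(80·271+271)/595⌉ = ⌈22222/595⌉ − ⌈21951/595⌉ = 38 − 37 = 1
n=81: ⌈(82·271+271)/595⌉ − ⌈(81·271+271)/595⌉ = ⌈22493/595⌉ − ⌈22222/595⌉ = 38 − 38 = 0
n=82: ⌈(83·271+271)/595⌉ − ⌈(82·271+271)/595⌉ = ⌈22764/595⌉ − ⌈22493/595⌉ = 39 − 38 = 1

01010101010010101010100101010101001010101010010101010100101010101001010101010010101


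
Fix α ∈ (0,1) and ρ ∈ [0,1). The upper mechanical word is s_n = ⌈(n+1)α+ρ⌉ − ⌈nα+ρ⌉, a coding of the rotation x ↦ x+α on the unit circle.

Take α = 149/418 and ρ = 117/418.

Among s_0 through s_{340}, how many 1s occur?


121

#1s = Σ_{n=0}^{340} s_n = Σ_{n=0}^{340} (⌈(n+1)α+ρ⌉ − ⌈nα+ρ⌉)
the sum telescopes: every ⌈nα+ρ⌉ with 0 < n < 341 appears once with + and once with −, leaving ⌈341α+ρ⌉ − ⌈0·α+ρ⌉
341α + ρ = (341·149 + 117) / 418 = 50926/418
ρ = 117/418
⌈50926/418⌉ = 122,  ⌈117/418⌉ = 1
#1s = 122 − 1 = 121


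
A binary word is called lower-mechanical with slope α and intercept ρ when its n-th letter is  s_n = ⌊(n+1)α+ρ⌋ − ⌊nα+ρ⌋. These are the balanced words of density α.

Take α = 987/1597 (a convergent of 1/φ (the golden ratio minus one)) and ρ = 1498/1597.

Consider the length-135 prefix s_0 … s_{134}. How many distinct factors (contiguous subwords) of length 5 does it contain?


6

t_n = ⌊(n·987+1498)/1597⌋ for n = 0 … 135:
  n=0…9: ⌊1498/1597⌋=0 ⌊2485/1597⌋=1 ⌊3472/1597⌋=2 ⌊4459/1597⌋=2 ⌊5446/1597⌋=3 ⌊6433/1597⌋=4 ⌊7420/1597⌋=4 ⌊8407/1597⌋=5 ⌊9394/1597⌋=5 ⌊10381/1597⌋=6
  n=10…19: ⌊11368/1597⌋=7 ⌊12355/1597⌋=7 ⌊13342/1597⌋=8 ⌊14329/1597⌋=8 ⌊15316/1597⌋=9 ⌊16303/1597⌋=10 ⌊17290/1597⌋=10 ⌊18277/1597⌋=11 ⌊19264/1597⌋=12 ⌊20251/1597⌋=12
  n=20…29: ⌊21238/1597⌋=13 ⌊22225/1597⌋=13 ⌊23212/1597⌋=14 ⌊24199/1597⌋=15 ⌊25186/1597⌋=15 ⌊26173/1597⌋=16 ⌊27160/1597⌋=17 ⌊28147/1597⌋=17 ⌊29134/1597⌋=18 ⌊30121/1597⌋=18
  n=30…39: ⌊31108/1597⌋=19 ⌊32095/1597⌋=20 ⌊33082/1597⌋=20 ⌊34069/1597⌋=21 ⌊35056/1597⌋=21 ⌊36043/1597⌋=22 ⌊37030/1597⌋=23 ⌊38017/1597⌋=23 ⌊39004/1597⌋=24 ⌊39991/1597⌋=25
  n=40…49: ⌊40978/1597⌋=25 ⌊41965/1597⌋=26 ⌊42952/1597⌋=26 ⌊43939/1597⌋=27 ⌊44926/1597⌋=28 ⌊45913/1597⌋=28 ⌊46900/1597⌋=29 ⌊47887/1597⌋=29 ⌊48874/1597⌋=30 ⌊49861/1597⌋=31
  n=50…59: ⌊50848/1597⌋=31 ⌊51835/1597⌋=32 ⌊52822/1597⌋=33 ⌊53809/1597⌋=33 ⌊54796/1597⌋=34 ⌊55783/1597⌋=34 ⌊56770/1597⌋=35 ⌊57757/1597⌋=36 ⌊58744/1597⌋=36 ⌊59731/1597⌋=37
  n=60…69: ⌊60718/1597⌋=38 ⌊61705/1597⌋=38 ⌊62692/1597⌋=39 ⌊63679/1597⌋=39 ⌊64666/1597⌋=40 ⌊65653/1597⌋=41 ⌊66640/1597⌋=41 ⌊67627/1597⌋=42 ⌊68614/1597⌋=42 ⌊69601/1597⌋=43
  n=70…79: ⌊70588/1597⌋=44 ⌊71575/1597⌋=44 ⌊72562/1597⌋=45 ⌊73549/1597⌋=46 ⌊74536/1597⌋=46 ⌊75523/1597⌋=47 ⌊76510/1597⌋=47 ⌊77497/1597⌋=48 ⌊78484/1597⌋=49 ⌊79471/1597⌋=49
  n=80…89: ⌊80458/1597⌋=50 ⌊81445/1597⌋=50 ⌊82432/1597⌋=51 ⌊83419/1597⌋=52 ⌊84406/1597⌋=52 ⌊85393/1597⌋=53 ⌊86380/1597⌋=54 ⌊87367/1597⌋=54 ⌊88354/1597⌋=55 ⌊89341/1597⌋=55
  n=90…99: ⌊90328/1597⌋=56 ⌊91315/1597⌋=57 ⌊92302/1597⌋=57 ⌊93289/1597⌋=58 ⌊94276/1597⌋=59 ⌊95263/1597⌋=59 ⌊96250/1597⌋=60 ⌊97237/1597⌋=60 ⌊98224/1597⌋=61 ⌊99211/1597⌋=62
  n=100…109: ⌊100198/1597⌋=62 ⌊101185/1597⌋=63 ⌊102172/1597⌋=63 ⌊103159/1597⌋=64 ⌊104146/1597⌋=65 ⌊105133/1597⌋=65 ⌊106120/1597⌋=66 ⌊107107/1597⌋=67 ⌊108094/1597⌋=67 ⌊109081/1597⌋=68
  n=110…119: ⌊110068/1597⌋=68 ⌊111055/1597⌋=69 ⌊112042/1597⌋=70 ⌊113029/1597⌋=70 ⌊114016/1597⌋=71 ⌊115003/1597⌋=72 ⌊115990/1597⌋=72 ⌊116977/1597⌋=73 ⌊117964/1597⌋=73 ⌊118951/1597⌋=74
  n=120…129: ⌊119938/1597⌋=75 ⌊120925/1597⌋=75 ⌊121912/1597⌋=76 ⌊122899/1597⌋=76 ⌊123886/1597⌋=77 ⌊124873/1597⌋=78 ⌊125860/1597⌋=78 ⌊126847/1597⌋=79 ⌊127834/1597⌋=80 ⌊128821/1597⌋=80
  n=130…135: ⌊129808/1597⌋=81 ⌊130795/1597⌋=81 ⌊131782/1597⌋=82 ⌊132769/1597⌋=83 ⌊133756/1597⌋=83 ⌊134743/1597⌋=84
s_n = t_(n+1) − t_n for n = 0 … 134 gives
prefix = 110110101101011011010110110101101011011010110101101101011011010110101101101011010110110101101101011010110110101101101011010110110101101
slide a length-5 window over [0..4] … [130..134] (131 windows); first occurrence of each distinct factor:
  [  0..  4] 11011
  [  1..  5] 10110
  [  2..  6] 01101
  [  3..  7] 11010
  [  4..  8] 10101
  [  5..  9] 01011
  (the other 125 windows repeat one of these)
distinct factors: {01011, 01101, 10101, 10110, 11010, 11011}
count = 6  (Sturmian bound for length 5 is 6)


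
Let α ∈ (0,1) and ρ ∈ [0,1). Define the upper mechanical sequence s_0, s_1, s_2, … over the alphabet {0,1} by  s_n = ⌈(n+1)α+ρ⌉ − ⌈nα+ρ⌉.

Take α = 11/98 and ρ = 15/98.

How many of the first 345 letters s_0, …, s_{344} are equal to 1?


38

#1s = Σ_{n=0}^{344} s_n = Σ_{n=0}^{344} (⌈(n+1)α+ρ⌉ − ⌈nα+ρ⌉)
the sum telescopes: every ⌈nα+ρ⌉ with 0 < n < 345 appears once with + and once with −, leaving ⌈345α+ρ⌉ − ⌈0·α+ρ⌉
345α + ρ = (345·11 + 15) / 98 = 3810/98
ρ = 15/98
⌈3810/98⌉ = 39,  ⌈15/98⌉ = 1
#1s = 39 − 1 = 38


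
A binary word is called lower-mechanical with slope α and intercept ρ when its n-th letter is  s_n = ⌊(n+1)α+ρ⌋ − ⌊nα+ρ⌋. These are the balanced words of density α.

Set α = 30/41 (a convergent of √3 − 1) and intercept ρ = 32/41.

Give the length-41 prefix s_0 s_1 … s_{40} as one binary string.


n=0: ⌊(1·30+32)/41⌋ − ⌊(0·30+32)/41⌋ = ⌊62/41⌋ − ⌊32/41⌋ = 1 − 0 = 1
n=1: ⌊(2·30+32)/41⌋ − ⌊(1·30+32)/41⌋ = ⌊92/41⌋ − ⌊62/41⌋ = 2 − 1 = 1
n=2: ⌊(3·30+32)/41⌋ − ⌊(2·30+32)/41⌋ = ⌊122/41⌋ − ⌊92/41⌋ = 2 − 2 = 0
n=3: ⌊(4·30+32)/41⌋ − ⌊(3·30+32)/41⌋ = ⌊152/41⌋ − ⌊122/41⌋ = 3 − 2 = 1
n=4: ⌊(5·30+32)/41⌋ − ⌊(4·30+32)/41⌋ = ⌊182/41⌋ − ⌊152/41⌋ = 4 − 3 = 1
n=5: ⌊(6·30+32)/41⌋ − ⌊(5·30+32)/41⌋ = ⌊212/41⌋ − ⌊182/41⌋ = 5 − 4 = 1
n=6: ⌊(7·30+32)/41⌋ − ⌊(6·30+32)/41⌋ = ⌊242/41⌋ − ⌊212/41⌋ = 5 − 5 = 0
n=7: ⌊(8·30+32)/41⌋ − ⌊(7·30+32)/41⌋ = ⌊272/41⌋ − ⌊242/41⌋ = 6 − 5 = 1
n=8: ⌊(9·30+32)/41⌋ − ⌊(8·30+32)/41⌋ = ⌊302/41⌋ − ⌊272/41⌋ = 7 − 6 = 1
n=9: ⌊(10·30+32)/41⌋ − ⌊(9·30+32)/41⌋ = ⌊332/41⌋ − ⌊302/41⌋ = 8 − 7 = 1
n=10: ⌊(11·30+32)/41⌋ − ⌊(10·30+32)/41⌋ = ⌊362/41⌋ − ⌊332/41⌋ = 8 − 8 = 0
n=11: ⌊(12·30+32)/41⌋ − ⌊(11·30+32)/41⌋ = ⌊392/41⌋ − ⌊362/41⌋ = 9 − 8 = 1
n=12: ⌊(13·30+32)/41⌋ − ⌊(12·30+32)/41⌋ = ⌊422/41⌋ − ⌊392/41⌋ = 10 − 9 = 1
n=13: ⌊(14·30+32)/41⌋ − ⌊(13·30+32)/41⌋ = ⌊452/41⌋ − ⌊422/41⌋ = 11 − 10 = 1
n=14: ⌊(15·30+32)/41⌋ − ⌊(14·30+32)/41⌋ = ⌊482/41⌋ − ⌊452/41⌋ = 11 − 11 = 0
n=15: ⌊(16·30+32)/41⌋ − ⌊(15·30+32)/41⌋ = ⌊512/41⌋ − ⌊482/41⌋ = 12 − 11 = 1
n=16: ⌊(17·30+32)/41⌋ − ⌊(16·30+32)/41⌋ = ⌊542/41⌋ − ⌊512/41⌋ = 13 − 12 = 1
n=17: ⌊(18·30+32)/41⌋ − ⌊(17·30+32)/41⌋ = ⌊572/41⌋ − ⌊542/41⌋ = 13 − 13 = 0
n=18: ⌊(19·30+32)/41⌋ − ⌊(18·30+32)/41⌋ = ⌊602/41⌋ − ⌊572/41⌋ = 14 − 13 = 1
n=19: ⌊(20·30+32)/41⌋ − ⌊(19·30+32)/41⌋ = ⌊632/41⌋ − ⌊602/41⌋ = 15 − 14 = 1
n=20: ⌊(21·30+32)/41⌋ − ⌊(20·30+32)/41⌋ = ⌊662/41⌋ − ⌊632/41⌋ = 16 − 15 = 1
n=21: ⌊(22·30+32)/41⌋ − ⌊(21·30+32)/41⌋ = ⌊692/41⌋ − ⌊662/41⌋ = 16 − 16 = 0
n=22: ⌊(23·30+32)/41⌋ − ⌊(22·30+32)/41⌋ = ⌊722/41⌋ − ⌊692/41⌋ = 17 − 16 = 1
n=23: ⌊(24·30+32)/41⌋ − ⌊(23·30+32)/41⌋ = ⌊752/41⌋ − ⌊722/41⌋ = 18 − 17 = 1
n=24: ⌊(25·30+32)/41⌋ − ⌊(24·30+32)/41⌋ = ⌊782/41⌋ − ⌊752/41⌋ = 19 − 18 = 1
n=25: ⌊(26·30+32)/41⌋ − ⌊(25·30+32)/41⌋ = ⌊812/41⌋ − ⌊782/41⌋ = 19 − 19 = 0
n=26: ⌊(27·30+32)/41⌋ − ⌊(26·30+32)/41⌋ = ⌊842/41⌋ − ⌊812/41⌋ = 20 − 19 = 1
n=27: ⌊(28·30+32)/41⌋ − ⌊(27·30+32)/41⌋ = ⌊872/41⌋ − ⌊842/41⌋ = 21 − 20 = 1
n=28: ⌊(29·30+32)/41⌋ − ⌊(28·30+32)/41⌋ = ⌊902/41⌋ − ⌊872/41⌋ = 22 − 21 = 1
n=29: ⌊(30·30+32)/41⌋ − ⌊(29·30+32)/41⌋ = ⌊932/41⌋ − ⌊902/41⌋ = 22 − 22 = 0
n=30: ⌊(31·30+32)/41⌋ − ⌊(30·30+32)/41⌋ = ⌊962/41⌋ − ⌊932/41⌋ = 23 − 22 = 1
n=31: ⌊(32·30+32)/41⌋ − ⌊(31·30+32)/41⌋ = ⌊992/41⌋ − ⌊962/41⌋ = 24 − 23 = 1
n=32: ⌊(33·30+32)/41⌋ − ⌊(32·30+32)/41⌋ = ⌊1022/41⌋ − ⌊992/41⌋ = 24 − 24 = 0
n=33: ⌊(34·30+32)/41⌋ − ⌊(33·30+32)/41⌋ = ⌊1052/41⌋ − ⌊1022/41⌋ = 25 − 24 = 1
n=34: ⌊(35·30+32)/41⌋ − ⌊(34·30+32)/41⌋ = ⌊1082/41⌋ − ⌊1052/41⌋ = 26 − 25 = 1
n=35: ⌊(36·30+32)/41⌋ − ⌊(35·30+32)/41⌋ = ⌊1112/41⌋ − ⌊1082/41⌋ = 27 − 26 = 1
n=36: ⌊(37·30+32)/41⌋ − ⌊(36·30+32)/41⌋ = ⌊1142/41⌋ − ⌊1112/41⌋ = 27 − 27 = 0
n=37: ⌊(38·30+32)/41⌋ − ⌊(37·30+32)/41⌋ = ⌊1172/41⌋ − ⌊1142/41⌋ = 28 − 27 = 1
n=38: ⌊(39·30+32)/41⌋ − ⌊(38·30+32)/41⌋ = ⌊1202/41⌋ − ⌊1172/41⌋ = 29 − 28 = 1
n=39: ⌊(40·30+32)/41⌋ − ⌊(39·30+32)/41⌋ = ⌊1232/41⌋ − ⌊1202/41⌋ = 30 − 29 = 1
n=40: ⌊(41·30+32)/41⌋ − ⌊(40·30+32)/41⌋ = ⌊1262/41⌋ − ⌊1232/41⌋ = 30 − 30 = 0

11011101110111011011101110111011011101110


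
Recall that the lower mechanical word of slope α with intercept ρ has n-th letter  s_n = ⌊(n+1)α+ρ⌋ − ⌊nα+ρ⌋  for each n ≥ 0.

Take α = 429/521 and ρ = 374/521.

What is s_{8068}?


0

(n+1)α + ρ = (8069·429 + 374) / 521 = 3461975/521
nα + ρ     = (8068·429 + 374) / 521 = 3461546/521
⌊3461975/521⌋ = 6644,  ⌊3461546/521⌋ = 6644
s_{8068} = 6644 − 6644 = 0


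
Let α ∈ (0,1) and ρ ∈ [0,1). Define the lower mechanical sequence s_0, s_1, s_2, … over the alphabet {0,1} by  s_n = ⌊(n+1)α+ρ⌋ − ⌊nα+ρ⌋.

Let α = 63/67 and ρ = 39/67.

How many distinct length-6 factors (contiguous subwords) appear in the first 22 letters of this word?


7

t_n = ⌊(n·63+39)/67⌋ for n = 0 … 22:
  n=0…9: ⌊39/67⌋=0 ⌊102/67⌋=1 ⌊165/67⌋=2 ⌊228/67⌋=3 ⌊291/67⌋=4 ⌊354/67⌋=5 ⌊417/67⌋=6 ⌊480/67⌋=7 ⌊543/67⌋=8 ⌊606/67⌋=9
  n=10…19: ⌊669/67⌋=9 ⌊732/67⌋=10 ⌊795/67⌋=11 ⌊858/67⌋=12 ⌊921/67⌋=13 ⌊984/67⌋=14 ⌊1047/67⌋=15 ⌊1110/67⌋=16 ⌊1173/67⌋=17 ⌊1236/67⌋=18
  n=20…22: ⌊1299/67⌋=19 ⌊1362/67⌋=20 ⌊1425/67⌋=21
s_n = t_(n+1) − t_n for n = 0 … 21 gives
prefix = 1111111110111111111111
slide a length-6 window over [0..5] … [16..21] (17 windows); first occurrence of each distinct factor:
  [  0..  5] 111111
  [  4..  9] 111110
  [  5.. 10] 111101
  [  6.. 11] 111011
  [  7.. 12] 110111
  [  8.. 13] 101111
  [  9.. 14] 011111
  (the other 10 windows repeat one of these)
distinct factors: {011111, 101111, 110111, 111011, 111101, 111110, 111111}
count = 7  (Sturmian bound for length 6 is 7)


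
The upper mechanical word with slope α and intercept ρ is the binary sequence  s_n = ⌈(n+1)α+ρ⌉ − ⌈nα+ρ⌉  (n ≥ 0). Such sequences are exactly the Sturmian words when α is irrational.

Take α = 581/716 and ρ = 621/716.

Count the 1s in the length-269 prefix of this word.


219

#1s = Σ_{n=0}^{268} s_n = Σ_{n=0}^{268} (⌈(n+1)α+ρ⌉ − ⌈nα+ρ⌉)
the sum telescopes: every ⌈nα+ρ⌉ with 0 < n < 269 appears once with + and once with −, leaving ⌈269α+ρ⌉ − ⌈0·α+ρ⌉
269α + ρ = (269·581 + 621) / 716 = 156910/716
ρ = 621/716
⌈156910/716⌉ = 220,  ⌈621/716⌉ = 1
#1s = 220 − 1 = 219


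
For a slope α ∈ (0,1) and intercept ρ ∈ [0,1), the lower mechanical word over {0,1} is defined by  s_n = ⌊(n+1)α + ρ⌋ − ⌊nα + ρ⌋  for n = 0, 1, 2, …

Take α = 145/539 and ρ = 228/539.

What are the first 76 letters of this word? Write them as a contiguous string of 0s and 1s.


n=0: ⌊(1·145+228)/539⌋ − ⌊(0·145+228)/539⌋ = ⌊373/539⌋ − ⌊228/539⌋ = 0 − 0 = 0
n=1: ⌊(2·145+228)/539⌋ − ⌊(1·145+228)/539⌋ = ⌊518/539⌋ − ⌊373/539⌋ = 0 − 0 = 0
n=2: ⌊(3·145+228)/539⌋ − ⌊(2·145+228)/539⌋ = ⌊663/539⌋ − ⌊518/539⌋ = 1 − 0 = 1
n=3: ⌊(4·145+228)/539⌋ − ⌊(3·145+228)/539⌋ = ⌊808/539⌋ − ⌊663/539⌋ = 1 − 1 = 0
n=4: ⌊(5·145+228)/539⌋ − ⌊(4·145+228)/539⌋ = ⌊953/539⌋ − ⌊808/539⌋ = 1 − 1 = 0
n=5: ⌊(6·145+228)/539⌋ − ⌊(5·145+228)/539⌋ = ⌊1098/539⌋ − ⌊953/539⌋ = 2 − 1 = 1
n=6: ⌊(7·145+228)/539⌋ − ⌊(6·145+228)/539⌋ = ⌊1243/539⌋ − ⌊1098/539⌋ = 2 − 2 = 0
n=7: ⌊(8·145+228)/539⌋ − ⌊(7·145+228)/539⌋ = ⌊1388/539⌋ − ⌊1243/539⌋ = 2 − 2 = 0
n=8: ⌊(9·145+228)/539⌋ − ⌊(8·145+228)/539⌋ = ⌊1533/539⌋ − ⌊1388/539⌋ = 2 − 2 = 0
n=9: ⌊(10·145+228)/539⌋ − ⌊(9·145+228)/539⌋ = ⌊1678/539⌋ − ⌊1533/539⌋ = 3 − 2 = 1
n=10: ⌊(11·145+228)/539⌋ − ⌊(10·145+228)/539⌋ = ⌊1823/539⌋ − ⌊1678/539⌋ = 3 − 3 = 0
n=11: ⌊(12·145+228)/539⌋ − ⌊(11·145+228)/539⌋ = ⌊1968/539⌋ − ⌊1823/539⌋ = 3 − 3 = 0
n=12: ⌊(13·145+228)/539⌋ − ⌊(12·145+228)/539⌋ = ⌊2113/539⌋ − ⌊1968/539⌋ = 3 − 3 = 0
n=13: ⌊(14·145+228)/539⌋ − ⌊(13·145+228)/539⌋ = ⌊2258/539⌋ − ⌊2113/539⌋ = 4 − 3 = 1
n=14: ⌊(15·145+228)/539⌋ − ⌊(14·145+228)/539⌋ = ⌊2403/539⌋ − ⌊2258/539⌋ = 4 − 4 = 0
n=15: ⌊(16·145+228)/539⌋ − ⌊(15·145+228)/539⌋ = ⌊2548/539⌋ − ⌊2403/539⌋ = 4 − 4 = 0
n=16: ⌊(17·145+228)/539⌋ − ⌊(16·145+228)/539⌋ = ⌊2693/539⌋ − ⌊2548/539⌋ = 4 − 4 = 0
n=17: ⌊(18·145+228)/539⌋ − ⌊(17·145+228)/539⌋ = ⌊2838/539⌋ − ⌊2693/539⌋ = 5 − 4 = 1
n=18: ⌊(19·145+228)/539⌋ − ⌊(18·145+228)/539⌋ = ⌊2983/539⌋ − ⌊2838/539⌋ = 5 − 5 = 0
n=19: ⌊(20·145+228)/539⌋ − ⌊(19·145+228)/539⌋ = ⌊3128/539⌋ − ⌊2983/539⌋ = 5 − 5 = 0
n=20: ⌊(21·145+228)/539⌋ − ⌊(20·145+228)/539⌋ = ⌊3273/539⌋ − ⌊3128/539⌋ = 6 − 5 = 1
n=21: ⌊(22·145+228)/539⌋ − ⌊(21·145+228)/539⌋ = ⌊3418/539⌋ − ⌊3273/539⌋ = 6 − 6 = 0
n=22: ⌊(23·145+228)/539⌋ − ⌊(22·145+228)/539⌋ = ⌊3563/539⌋ − ⌊3418/539⌋ = 6 − 6 = 0
n=23: ⌊(24·145+228)/539⌋ − ⌊(23·145+228)/539⌋ = ⌊3708/539⌋ − ⌊3563/539⌋ = 6 − 6 = 0
n=24: ⌊(25·145+228)/539⌋ − ⌊(24·145+228)/539⌋ = ⌊3853/539⌋ − ⌊3708/539⌋ = 7 − 6 = 1
n=25: ⌊(26·145+228)/539⌋ − ⌊(25·145+228)/539⌋ = ⌊3998/539⌋ − ⌊3853/539⌋ = 7 − 7 = 0
n=26: ⌊(27·145+228)/539⌋ − ⌊(26·145+228)/539⌋ = ⌊4143/539⌋ − ⌊3998/539⌋ = 7 − 7 = 0
n=27: ⌊(28·145+228)/539⌋ − ⌊(27·145+228)/539⌋ = ⌊4288/539⌋ − ⌊4143/539⌋ = 7 − 7 = 0
n=28: ⌊(29·145+228)/539⌋ − ⌊(28·145+228)/539⌋ = ⌊4433/539⌋ − ⌊4288/539⌋ = 8 − 7 = 1
n=29: ⌊(30·145+228)/539⌋ − ⌊(29·145+228)/539⌋ = ⌊4578/539⌋ − ⌊4433/539⌋ = 8 − 8 = 0
n=30: ⌊(31·145+228)/539⌋ − ⌊(30·145+228)/539⌋ = ⌊4723/539⌋ − ⌊4578/539⌋ = 8 − 8 = 0
n=31: ⌊(32·145+228)/539⌋ − ⌊(31·145+228)/539⌋ = ⌊4868/539⌋ − ⌊4723/539⌋ = 9 − 8 = 1
n=32: ⌊(33·145+228)/539⌋ − ⌊(32·145+228)/539⌋ = ⌊5013/539⌋ − ⌊4868/539⌋ = 9 − 9 = 0
n=33: ⌊(34·145+228)/539⌋ − ⌊(33·145+228)/539⌋ = ⌊5158/539⌋ − ⌊5013/539⌋ = 9 − 9 = 0
n=34: ⌊(35·145+228)/539⌋ − ⌊(34·145+228)/539⌋ = ⌊5303/539⌋ − ⌊5158/539⌋ = 9 − 9 = 0
n=35: ⌊(36·145+228)/539⌋ − ⌊(35·145+228)/539⌋ = ⌊5448/539⌋ − ⌊5303/539⌋ = 10 − 9 = 1
n=36: ⌊(37·145+228)/539⌋ − ⌊(36·145+228)/539⌋ = ⌊5593/539⌋ − ⌊5448/539⌋ = 10 − 10 = 0
n=37: ⌊(38·145+228)/539⌋ − ⌊(37·145+228)/539⌋ = ⌊5738/539⌋ − ⌊5593/539⌋ = 10 − 10 = 0
n=38: ⌊(39·145+228)/539⌋ − ⌊(38·145+228)/539⌋ = ⌊5883/539⌋ − ⌊5738/539⌋ = 10 − 10 = 0
n=39: ⌊(40·145+228)/539⌋ − ⌊(39·145+228)/539⌋ = ⌊6028/539⌋ − ⌊5883/539⌋ = 11 − 10 = 1
n=40: ⌊(41·145+228)/539⌋ − ⌊(40·145+228)/539⌋ = ⌊6173/539⌋ − ⌊6028/539⌋ = 11 − 11 = 0
n=41: ⌊(42·145+228)/539⌋ − ⌊(41·145+228)/539⌋ = ⌊6318/539⌋ − ⌊6173/539⌋ = 11 − 11 = 0
n=42: ⌊(43·145+228)/539⌋ − ⌊(42·145+228)/539⌋ = ⌊6463/539⌋ − ⌊6318/539⌋ = 11 − 11 = 0
n=43: ⌊(44·145+228)/539⌋ − ⌊(43·145+228)/539⌋ = ⌊6608/539⌋ − ⌊6463/539⌋ = 12 − 11 = 1
n=44: ⌊(45·145+228)/539⌋ − ⌊(44·145+228)/539⌋ = ⌊6753/539⌋ − ⌊6608/539⌋ = 12 − 12 = 0
n=45: ⌊(46·145+228)/539⌋ − ⌊(45·145+228)/539⌋ = ⌊6898/539⌋ − ⌊6753/539⌋ = 12 − 12 = 0
n=46: ⌊(47·145+228)/539⌋ − ⌊(46·145+228)/539⌋ = ⌊7043/539⌋ − ⌊6898/539⌋ = 13 − 12 = 1
n=47: ⌊(48·145+228)/539⌋ − ⌊(47·145+228)/539⌋ = ⌊7188/539⌋ − ⌊7043/539⌋ = 13 − 13 = 0
n=48: ⌊(49·145+228)/539⌋ − ⌊(48·145+228)/539⌋ = ⌊7333/539⌋ − ⌊7188/539⌋ = 13 − 13 = 0
n=49: ⌊(50·145+228)/539⌋ − ⌊(49·145+228)/539⌋ = ⌊7478/539⌋ − ⌊7333/539⌋ = 13 − 13 = 0
n=50: ⌊(51·145+228)/539⌋ − ⌊(50·145+228)/539⌋ = ⌊7623/539⌋ − ⌊7478/539⌋ = 14 − 13 = 1
n=51: ⌊(52·145+228)/539⌋ − ⌊(51·145+228)/539⌋ = ⌊7768/539⌋ − ⌊7623/539⌋ = 14 − 14 = 0
n=52: ⌊(53·145+228)/539⌋ − ⌊(52·145+228)/539⌋ = ⌊7913/539⌋ − ⌊7768/539⌋ = 14 − 14 = 0
n=53: ⌊(54·145+228)/539⌋ − ⌊(53·145+228)/539⌋ = ⌊8058/539⌋ − ⌊7913/539⌋ = 14 − 14 = 0
n=54: ⌊(55·145+228)/539⌋ − ⌊(54·145+228)/539⌋ = ⌊8203/539⌋ − ⌊8058/539⌋ = 15 − 14 = 1
n=55: ⌊(56·145+228)/539⌋ − ⌊(55·145+228)/539⌋ = ⌊8348/539⌋ − ⌊8203/539⌋ = 15 − 15 = 0
n=56: ⌊(57·145+228)/539⌋ − ⌊(56·145+228)/539⌋ = ⌊8493/539⌋ − ⌊8348/539⌋ = 15 − 15 = 0
n=57: ⌊(58·145+228)/539⌋ − ⌊(57·145+228)/539⌋ = ⌊8638/539⌋ − ⌊8493/539⌋ = 16 − 15 = 1
n=58: ⌊(59·145+228)/539⌋ − ⌊(58·145+228)/539⌋ = ⌊8783/539⌋ − ⌊8638/539⌋ = 16 − 16 = 0
n=59: ⌊(60·145+228)/539⌋ − ⌊(59·145+228)/539⌋ = ⌊8928/539⌋ − ⌊8783/539⌋ = 16 − 16 = 0
n=60: ⌊(61·145+228)/539⌋ − ⌊(60·145+228)/539⌋ = ⌊9073/539⌋ − ⌊8928/539⌋ = 16 − 16 = 0
n=61: ⌊(62·145+228)/539⌋ − ⌊(61·145+228)/539⌋ = ⌊9218/539⌋ − ⌊9073/539⌋ = 17 − 16 = 1
n=62: ⌊(63·145+228)/539⌋ − ⌊(62·145+228)/539⌋ = ⌊9363/539⌋ − ⌊9218/539⌋ = 17 − 17 = 0
n=63: ⌊(64·145+228)/539⌋ − ⌊(63·145+228)/539⌋ = ⌊9508/539⌋ − ⌊9363/539⌋ = 17 − 17 = 0
n=64: ⌊(65·145+228)/539⌋ − ⌊(64·145+228)/539⌋ = ⌊9653/539⌋ − ⌊9508/539⌋ = 17 − 17 = 0
n=65: ⌊(66·145+228)/539⌋ − ⌊(65·145+228)/539⌋ = ⌊9798/539⌋ − ⌊9653/539⌋ = 18 − 17 = 1
n=66: ⌊(67·145+228)/539⌋ − ⌊(66·145+228)/539⌋ = ⌊9943/539⌋ − ⌊9798/539⌋ = 18 − 18 = 0
n=67: ⌊(68·145+228)/539⌋ − ⌊(67·145+228)/539⌋ = ⌊10088/539⌋ − ⌊9943/539⌋ = 18 − 18 = 0
n=68: ⌊(69·145+228)/539⌋ − ⌊(68·145+228)/539⌋ = ⌊10233/539⌋ − ⌊10088/539⌋ = 18 − 18 = 0
n=69: ⌊(70·145+228)/539⌋ − ⌊(69·145+228)/539⌋ = ⌊10378/539⌋ − ⌊10233/539⌋ = 19 − 18 = 1
n=70: ⌊(71·145+228)/539⌋ − ⌊(70·145+228)/539⌋ = ⌊10523/539⌋ − ⌊10378/539⌋ = 19 − 19 = 0
n=71: ⌊(72·145+228)/539⌋ − ⌊(71·145+228)/539⌋ = ⌊10668/539⌋ − ⌊10523/539⌋ = 19 − 19 = 0
n=72: ⌊(73·145+228)/539⌋ − ⌊(72·145+228)/539⌋ = ⌊10813/539⌋ − ⌊10668/539⌋ = 20 − 19 = 1
n=73: ⌊(74·145+228)/539⌋ − ⌊(73·145+228)/539⌋ = ⌊10958/539⌋ − ⌊10813/539⌋ = 20 − 20 = 0
n=74: ⌊(75·145+228)/539⌋ − ⌊(74·145+228)/539⌋ = ⌊11103/539⌋ − ⌊10958/539⌋ = 20 − 20 = 0
n=75: ⌊(76·145+228)/539⌋ − ⌊(75·145+228)/539⌋ = ⌊11248/539⌋ − ⌊11103/539⌋ = 20 − 20 = 0

0010010001000100010010001000100100010001000100100010001001000100010001001000


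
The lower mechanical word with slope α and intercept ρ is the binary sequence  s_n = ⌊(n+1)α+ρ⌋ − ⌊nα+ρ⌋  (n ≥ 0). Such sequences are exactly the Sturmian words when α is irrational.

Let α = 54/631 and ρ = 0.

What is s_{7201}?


(n+1)α + ρ = (7202·54) / 631 = 388908/631
nα + ρ     = (7201·54) / 631 = 388854/631
⌊388908/631⌋ = 616,  ⌊388854/631⌋ = 616
s_{7201} = 616 − 616 = 0

0


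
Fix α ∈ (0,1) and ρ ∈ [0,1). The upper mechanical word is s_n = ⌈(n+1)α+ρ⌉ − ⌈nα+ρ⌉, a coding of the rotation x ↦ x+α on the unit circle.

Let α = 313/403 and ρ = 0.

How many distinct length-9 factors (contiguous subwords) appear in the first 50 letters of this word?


t_n = ⌈(n·313)/403⌉ for n = 0 … 50:
  n=0…9: ⌈0/403⌉=0 ⌈313/403⌉=1 ⌈626/403⌉=2 ⌈939/403⌉=3 ⌈1252/403⌉=4 ⌈1565/403⌉=4 ⌈1878/403⌉=5 ⌈2191/403⌉=6 ⌈2504/403⌉=7 ⌈2817/403⌉=7
  n=10…19: ⌈3130/403⌉=8 ⌈3443/403⌉=9 ⌈3756/403⌉=10 ⌈4069/403⌉=11 ⌈4382/403⌉=11 ⌈4695/403⌉=12 ⌈5008/403⌉=13 ⌈5321/403⌉=14 ⌈5634/403⌉=14 ⌈5947/403⌉=15
  n=20…29: ⌈6260/403⌉=16 ⌈6573/403⌉=17 ⌈6886/403⌉=18 ⌈7199/403⌉=18 ⌈7512/403⌉=19 ⌈7825/403⌉=20 ⌈8138/403⌉=21 ⌈8451/403⌉=21 ⌈8764/403⌉=22 ⌈9077/403⌉=23
  n=30…39: ⌈9390/403⌉=24 ⌈9703/403⌉=25 ⌈10016/403⌉=25 ⌈10329/403⌉=26 ⌈10642/403⌉=27 ⌈10955/403⌉=28 ⌈11268/403⌉=28 ⌈11581/403⌉=29 ⌈11894/403⌉=30 ⌈12207/403⌉=31
  n=40…49: ⌈12520/403⌉=32 ⌈12833/403⌉=32 ⌈13146/403⌉=33 ⌈13459/403⌉=34 ⌈13772/403⌉=35 ⌈14085/403⌉=35 ⌈14398/403⌉=36 ⌈14711/403⌉=37 ⌈15024/403⌉=38 ⌈15337/403⌉=39
  n=50: ⌈15650/403⌉=39
s_n = t_(n+1) − t_n for n = 0 … 49 gives
prefix = 11110111011110111011110111011110111011110111011110
slide a length-9 window over [0..8] … [41..49] (42 windows); first occurrence of each distinct factor:
  [  0..  8] 111101110
  [  1..  9] 111011101
  [  2.. 10] 110111011
  [  3.. 11] 101110111
  [  4.. 12] 011101111
  [  5.. 13] 111011110
  [  6.. 14] 110111101
  [  7.. 15] 101111011
  [  8.. 16] 011110111
  (the other 33 windows repeat one of these)
distinct factors: {011101111, 011110111, 101110111, 101111011, 110111011, 110111101, 111011101, 111011110, 111101110}
count = 9  (Sturmian bound for length 9 is 10)

9


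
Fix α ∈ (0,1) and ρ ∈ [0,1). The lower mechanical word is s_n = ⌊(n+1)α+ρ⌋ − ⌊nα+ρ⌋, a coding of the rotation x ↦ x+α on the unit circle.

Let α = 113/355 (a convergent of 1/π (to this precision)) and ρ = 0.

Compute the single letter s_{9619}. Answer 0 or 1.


(n+1)α + ρ = (9620·113) / 355 = 1087060/355
nα + ρ     = (9619·113) / 355 = 1086947/355
⌊1087060/355⌋ = 3062,  ⌊1086947/355⌋ = 3061
s_{9619} = 3062 − 3061 = 1

1


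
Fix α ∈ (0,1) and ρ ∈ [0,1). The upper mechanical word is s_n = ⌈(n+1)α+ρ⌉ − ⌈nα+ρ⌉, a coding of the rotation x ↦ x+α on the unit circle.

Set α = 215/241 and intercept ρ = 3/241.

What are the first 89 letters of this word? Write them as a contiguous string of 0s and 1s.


01111111101111111101111111101111111110111111110111111110111111110111111111011111111011111

n=0: ⌈(1·215+3)/241⌉ − ⌈(0·215+3)/241⌉ = ⌈218/241⌉ − ⌈3/241⌉ = 1 − 1 = 0
n=1: ⌈(2·215+3)/241⌉ − ⌈(1·215+3)/241⌉ = ⌈433/241⌉ − ⌈218/241⌉ = 2 − 1 = 1
n=2: ⌈(3·215+3)/241⌉ − ⌈(2·215+3)/241⌉ = ⌈648/241⌉ − ⌈433/241⌉ = 3 − 2 = 1
n=3: ⌈(4·215+3)/241⌉ − ⌈(3·215+3)/241⌉ = ⌈863/241⌉ − ⌈648/241⌉ = 4 − 3 = 1
n=4: ⌈(5·215+3)/241⌉ − ⌈(4·215+3)/241⌉ = ⌈1078/241⌉ − ⌈863/241⌉ = 5 − 4 = 1
n=5: ⌈(6·215+3)/241⌉ − ⌈(5·215+3)/241⌉ = ⌈1293/241⌉ − ⌈1078/241⌉ = 6 − 5 = 1
n=6: ⌈(7·215+3)/241⌉ − ⌈(6·215+3)/241⌉ = ⌈1508/241⌉ − ⌈1293/241⌉ = 7 − 6 = 1
n=7: ⌈(8·215+3)/241⌉ − ⌈(7·215+3)/241⌉ = ⌈1723/241⌉ − ⌈1508/241⌉ = 8 − 7 = 1
n=8: ⌈(9·215+3)/241⌉ − ⌈(8·215+3)/241⌉ = ⌈1938/241⌉ − ⌈1723/241⌉ = 9 − 8 = 1
n=9: ⌈(10·215+3)/241⌉ − ⌈(9·215+3)/241⌉ = ⌈2153/241⌉ − ⌈1938/241⌉ = 9 − 9 = 0
n=10: ⌈(11·215+3)/241⌉ − ⌈(10·215+3)/241⌉ = ⌈2368/241⌉ − ⌈2153/241⌉ = 10 − 9 = 1
n=11: ⌈(12·215+3)/241⌉ − ⌈(11·215+3)/241⌉ = ⌈2583/241⌉ − ⌈2368/241⌉ = 11 − 10 = 1
n=12: ⌈(13·215+3)/241⌉ − ⌈(12·215+3)/241⌉ = ⌈2798/241⌉ − ⌈2583/241⌉ = 12 − 11 = 1
n=13: ⌈(14·215+3)/241⌉ − ⌈(13·215+3)/241⌉ = ⌈3013/241⌉ − ⌈2798/241⌉ = 13 − 12 = 1
n=14: ⌈(15·215+3)/241⌉ − ⌈(14·215+3)/241⌉ = ⌈3228/241⌉ − ⌈3013/241⌉ = 14 − 13 = 1
n=15: ⌈(16·215+3)/241⌉ − ⌈(15·215+3)/241⌉ = ⌈3443/241⌉ − ⌈3228/241⌉ = 15 − 14 = 1
n=16: ⌈(17·215+3)/241⌉ − ⌈(16·215+3)/241⌉ = ⌈3658/241⌉ − ⌈3443/241⌉ = 16 − 15 = 1
n=17: ⌈(18·215+3)/241⌉ − ⌈(17·215+3)/241⌉ = ⌈3873/241⌉ − ⌈3658/241⌉ = 17 − 16 = 1
n=18: ⌈(19·215+3)/241⌉ − ⌈(18·215+3)/241⌉ = ⌈4088/241⌉ − ⌈3873/241⌉ = 17 − 17 = 0
n=19: ⌈(20·215+3)/241⌉ − ⌈(19·215+3)/241⌉ = ⌈4303/241⌉ − ⌈4088/241⌉ = 18 − 17 = 1
n=20: ⌈(21·215+3)/241⌉ − ⌈(20·215+3)/241⌉ = ⌈4518/241⌉ − ⌈4303/241⌉ = 19 − 18 = 1
n=21: ⌈(22·215+3)/241⌉ − ⌈(21·215+3)/241⌉ = ⌈4733/241⌉ − ⌈4518/241⌉ = 20 − 19 = 1
n=22: ⌈(23·215+3)/241⌉ − ⌈(22·215+3)/241⌉ = ⌈4948/241⌉ − ⌈4733/241⌉ = 21 − 20 = 1
n=23: ⌈(24·215+3)/241⌉ − ⌈(23·215+3)/241⌉ = ⌈5163/241⌉ − ⌈4948/241⌉ = 22 − 21 = 1
n=24: ⌈(25·215+3)/241⌉ − ⌈(24·215+3)/241⌉ = ⌈5378/241⌉ − ⌈5163/241⌉ = 23 − 22 = 1
n=25: ⌈(26·215+3)/241⌉ − ⌈(25·215+3)/241⌉ = ⌈5593/241⌉ − ⌈5378/241⌉ = 24 − 23 = 1
n=26: ⌈(27·215+3)/241⌉ − ⌈(26·215+3)/241⌉ = ⌈5808/241⌉ − ⌈5593/241⌉ = 25 − 24 = 1
n=27: ⌈(28·215+3)/241⌉ − ⌈(27·215+3)/241⌉ = ⌈6023/241⌉ − ⌈5808/241⌉ = 25 − 25 = 0
n=28: ⌈(29·215+3)/241⌉ − ⌈(28·215+3)/241⌉ = ⌈6238/241⌉ − ⌈6023/241⌉ = 26 − 25 = 1
n=29: ⌈(30·215+3)/241⌉ − ⌈(29·215+3)/241⌉ = ⌈6453/241⌉ − ⌈6238/241⌉ = 27 − 26 = 1
n=30: ⌈(31·215+3)/241⌉ − ⌈(30·215+3)/241⌉ = ⌈6668/241⌉ − ⌈6453/241⌉ = 28 − 27 = 1
n=31: ⌈(32·215+3)/241⌉ − ⌈(31·215+3)/241⌉ = ⌈6883/241⌉ − ⌈6668/241⌉ = 29 − 28 = 1
n=32: ⌈(33·215+3)/241⌉ − ⌈(32·215+3)/241⌉ = ⌈7098/241⌉ − ⌈6883/241⌉ = 30 − 29 = 1
n=33: ⌈(34·215+3)/241⌉ − ⌈(33·215+3)/241⌉ = ⌈7313/241⌉ − ⌈7098/241⌉ = 31 − 30 = 1
n=34: ⌈(35·215+3)/241⌉ − ⌈(34·215+3)/241⌉ = ⌈7528/241⌉ − ⌈7313/241⌉ = 32 − 31 = 1
n=35: ⌈(36·215+3)/241⌉ − ⌈(35·215+3)/241⌉ = ⌈7743/241⌉ − ⌈7528/241⌉ = 33 − 32 = 1
n=36: ⌈(37·215+3)/241⌉ − ⌈(36·215+3)/241⌉ = ⌈7958/241⌉ − ⌈7743/241⌉ = 34 − 33 = 1
n=37: ⌈(38·215+3)/241⌉ − ⌈(37·215+3)/241⌉ = ⌈8173/241⌉ − ⌈7958/241⌉ = 34 − 34 = 0
n=38: ⌈(39·215+3)/241⌉ − ⌈(38·215+3)/241⌉ = ⌈8388/241⌉ − ⌈8173/241⌉ = 35 − 34 = 1
n=39: ⌈(40·215+3)/241⌉ − ⌈(39·215+3)/241⌉ = ⌈8603/241⌉ − ⌈8388/241⌉ = 36 − 35 = 1
n=40: ⌈(41·215+3)/241⌉ − ⌈(40·215+3)/241⌉ = ⌈8818/241⌉ − ⌈8603/241⌉ = 37 − 36 = 1
n=41: ⌈(42·215+3)/241⌉ − ⌈(41·215+3)/241⌉ = ⌈9033/241⌉ − ⌈8818/241⌉ = 38 − 37 = 1
n=42: ⌈(43·215+3)/241⌉ − ⌈(42·215+3)/241⌉ = ⌈9248/241⌉ − ⌈9033/241⌉ = 39 − 38 = 1
n=43: ⌈(44·215+3)/241⌉ − ⌈(43·215+3)/241⌉ = ⌈9463/241⌉ − ⌈9248/241⌉ = 40 − 39 = 1
n=44: ⌈(45·215+3)/241⌉ − ⌈(44·215+3)/241⌉ = ⌈9678/241⌉ − ⌈9463/241⌉ = 41 − 40 = 1
n=45: ⌈(46·215+3)/241⌉ − ⌈(45·215+3)/241⌉ = ⌈9893/241⌉ − ⌈9678/241⌉ = 42 − 41 = 1
n=46: ⌈(47·215+3)/241⌉ − ⌈(46·215+3)/241⌉ = ⌈10108/241⌉ − ⌈9893/241⌉ = 42 − 42 = 0
n=47: ⌈(48·215+3)/241⌉ − ⌈(47·215+3)/241⌉ = ⌈10323/241⌉ − ⌈10108/241⌉ = 43 − 42 = 1
n=48: ⌈(49·215+3)/241⌉ − ⌈(48·215+3)/241⌉ = ⌈10538/241⌉ − ⌈10323/241⌉ = 44 − 43 = 1
n=49: ⌈(50·215+3)/241⌉ − ⌈(49·215+3)/241⌉ = ⌈10753/241⌉ − ⌈10538/241⌉ = 45 − 44 = 1
n=50: ⌈(51·215+3)/241⌉ − ⌈(50·215+3)/241⌉ = ⌈10968/241⌉ − ⌈10753/241⌉ = 46 − 45 = 1
n=51: ⌈(52·215+3)/241⌉ − ⌈(51·215+3)/241⌉ = ⌈11183/241⌉ − ⌈10968/241⌉ = 47 − 46 = 1
n=52: ⌈(53·215+3)/241⌉ − ⌈(52·215+3)/241⌉ = ⌈11398/241⌉ − ⌈11183/241⌉ = 48 − 47 = 1
n=53: ⌈(54·215+3)/241⌉ − ⌈(53·215+3)/241⌉ = ⌈11613/241⌉ − ⌈11398/241⌉ = 49 − 48 = 1
n=54: ⌈(55·215+3)/241⌉ − ⌈(54·215+3)/241⌉ = ⌈11828/241⌉ − ⌈11613/241⌉ = 50 − 49 = 1
n=55: ⌈(56·215+3)/241⌉ − ⌈(55·215+3)/241⌉ = ⌈12043/241⌉ − ⌈11828/241⌉ = 50 − 50 = 0
n=56: ⌈(57·215+3)/241⌉ − ⌈(56·215+3)/241⌉ = ⌈12258/241⌉ − ⌈12043/241⌉ = 51 − 50 = 1
n=57: ⌈(58·215+3)/241⌉ − ⌈(57·215+3)/241⌉ = ⌈12473/241⌉ − ⌈12258/241⌉ = 52 − 51 = 1
n=58: ⌈(59·215+3)/241⌉ − ⌈(58·215+3)/241⌉ = ⌈12688/241⌉ − ⌈12473/241⌉ = 53 − 52 = 1
n=59: ⌈(60·215+3)/241⌉ − ⌈(59·215+3)/241⌉ = ⌈12903/241⌉ − ⌈12688/241⌉ = 54 − 53 = 1
n=60: ⌈(61·215+3)/241⌉ − ⌈(60·215+3)/241⌉ = ⌈13118/241⌉ − ⌈12903/241⌉ = 55 − 54 = 1
n=61: ⌈(62·215+3)/241⌉ − ⌈(61·215+3)/241⌉ = ⌈13333/241⌉ − ⌈13118/241⌉ = 56 − 55 = 1
n=62: ⌈(63·215+3)/241⌉ − ⌈(62·215+3)/241⌉ = ⌈13548/241⌉ − ⌈13333/241⌉ = 57 − 56 = 1
n=63: ⌈(64·215+3)/241⌉ − ⌈(63·215+3)/241⌉ = ⌈13763/241⌉ − ⌈13548/241⌉ = 58 − 57 = 1
n=64: ⌈(65·215+3)/241⌉ − ⌈(64·215+3)/241⌉ = ⌈13978/241⌉ − ⌈13763/241⌉ = 58 − 58 = 0
n=65: ⌈(66·215+3)/241⌉ − ⌈(65·215+3)/241⌉ = ⌈14193/241⌉ − ⌈13978/241⌉ = 59 − 58 = 1
n=66: ⌈(67·215+3)/241⌉ − ⌈(66·215+3)/241⌉ = ⌈14408/241⌉ − ⌈14193/241⌉ = 60 − 59 = 1
n=67: ⌈(68·215+3)/241⌉ − ⌈(67·215+3)/241⌉ = ⌈14623/241⌉ − ⌈14408/241⌉ = 61 − 60 = 1
n=68: ⌈(69·215+3)/241⌉ − ⌈(68·215+3)/241⌉ = ⌈14838/241⌉ − ⌈14623/241⌉ = 62 − 61 = 1
n=69: ⌈(70·215+3)/241⌉ − ⌈(69·215+3)/241⌉ = ⌈15053/241⌉ − ⌈14838/241⌉ = 63 − 62 = 1
n=70: ⌈(71·215+3)/241⌉ − ⌈(70·215+3)/241⌉ = ⌈15268/241⌉ − ⌈15053/241⌉ = 64 − 63 = 1
n=71: ⌈(72·215+3)/241⌉ − ⌈(71·215+3)/241⌉ = ⌈15483/241⌉ − ⌈15268/241⌉ = 65 − 64 = 1
n=72: ⌈(73·215+3)/241⌉ − ⌈(72·215+3)/241⌉ = ⌈15698/241⌉ − ⌈15483/241⌉ = 66 − 65 = 1
n=73: ⌈(74·215+3)/241⌉ − ⌈(73·215+3)/241⌉ = ⌈15913/241⌉ − ⌈15698/241⌉ = 67 − 66 = 1
n=74: ⌈(75·215+3)/241⌉ − ⌈(74·215+3)/241⌉ = ⌈16128/241⌉ − ⌈15913/241⌉ = 67 − 67 = 0
n=75: ⌈(76·215+3)/241⌉ − ⌈(75·215+3)/241⌉ = ⌈16343/241⌉ − ⌈16128/241⌉ = 68 − 67 = 1
n=76: ⌈(77·215+3)/241⌉ − ⌈(76·215+3)/241⌉ = ⌈16558/241⌉ − ⌈16343/241⌉ = 69 − 68 = 1
n=77: ⌈(78·215+3)/241⌉ − ⌈(77·215+3)/241⌉ = ⌈16773/241⌉ − ⌈16558/241⌉ = 70 − 69 = 1
n=78: ⌈(79·215+3)/241⌉ − ⌈(78·215+3)/241⌉ = ⌈16988/241⌉ − ⌈16773/241⌉ = 71 − 70 = 1
n=79: ⌈(80·215+3)/241⌉ − ⌈(79·215+3)/241⌉ = ⌈17203/241⌉ − ⌈16988/241⌉ = 72 − 71 = 1
n=80: ⌈(81·215+3)/241⌉ − ⌈(80·215+3)/241⌉ = ⌈17418/241⌉ − ⌈17203/241⌉ = 73 − 72 = 1
n=81: ⌈(82·215+3)/241⌉ − ⌈(81·215+3)/241⌉ = ⌈17633/241⌉ − ⌈17418/241⌉ = 74 − 73 = 1
n=82: ⌈(83·215+3)/241⌉ − ⌈(82·215+3)/241⌉ = ⌈17848/241⌉ − ⌈17633/241⌉ = 75 − 74 = 1
n=83: ⌈(84·215+3)/241⌉ − ⌈(83·215+3)/241⌉ = ⌈18063/241⌉ − ⌈17848/241⌉ = 75 − 75 = 0
n=84: ⌈(85·215+3)/241⌉ − ⌈(84·215+3)/241⌉ = ⌈18278/241⌉ − ⌈18063/241⌉ = 76 − 75 = 1
n=85: ⌈(86·215+3)/241⌉ − ⌈(85·215+3)/241⌉ = ⌈18493/241⌉ − ⌈18278/241⌉ = 77 − 76 = 1
n=86: ⌈(87·215+3)/241⌉ − ⌈(86·215+3)/241⌉ = ⌈18708/241⌉ − ⌈18493/241⌉ = 78 − 77 = 1
n=87: ⌈(88·215+3)/241⌉ − ⌈(87·215+3)/241⌉ = ⌈18923/241⌉ − ⌈18708/241⌉ = 79 − 78 = 1
n=88: ⌈(89·215+3)/241⌉ − ⌈(88·215+3)/241⌉ = ⌈19138/241⌉ − ⌈18923/241⌉ = 80 − 79 = 1
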